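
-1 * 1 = -1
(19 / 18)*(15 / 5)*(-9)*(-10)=285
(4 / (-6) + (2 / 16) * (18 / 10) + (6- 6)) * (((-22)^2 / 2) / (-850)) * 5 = 0.63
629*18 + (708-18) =12012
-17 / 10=-1.70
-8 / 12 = -0.67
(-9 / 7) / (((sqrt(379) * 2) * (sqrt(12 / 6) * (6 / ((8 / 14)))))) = -3 * sqrt(758) / 37142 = -0.00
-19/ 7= -2.71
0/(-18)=0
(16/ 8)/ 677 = 2/ 677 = 0.00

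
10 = 10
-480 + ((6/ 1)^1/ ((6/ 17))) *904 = 14888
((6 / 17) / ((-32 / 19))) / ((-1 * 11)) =57 / 2992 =0.02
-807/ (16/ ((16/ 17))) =-807/ 17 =-47.47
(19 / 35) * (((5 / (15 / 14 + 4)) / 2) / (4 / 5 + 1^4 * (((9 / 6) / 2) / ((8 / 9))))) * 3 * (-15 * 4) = -547200 / 18673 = -29.30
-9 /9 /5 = -1 /5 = -0.20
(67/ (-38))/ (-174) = 67/ 6612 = 0.01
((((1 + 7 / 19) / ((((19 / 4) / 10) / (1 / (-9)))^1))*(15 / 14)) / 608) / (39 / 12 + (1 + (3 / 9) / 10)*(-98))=1625 / 282364453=0.00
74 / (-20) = -37 / 10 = -3.70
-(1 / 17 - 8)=135 / 17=7.94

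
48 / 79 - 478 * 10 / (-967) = 424036 / 76393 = 5.55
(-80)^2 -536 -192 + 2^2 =5676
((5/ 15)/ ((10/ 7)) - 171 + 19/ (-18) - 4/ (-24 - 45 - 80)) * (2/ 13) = -2303776/ 87165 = -26.43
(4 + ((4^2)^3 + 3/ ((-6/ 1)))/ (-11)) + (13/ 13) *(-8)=-8279/ 22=-376.32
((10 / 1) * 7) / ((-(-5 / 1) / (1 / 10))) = 7 / 5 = 1.40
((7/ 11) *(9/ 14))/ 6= 0.07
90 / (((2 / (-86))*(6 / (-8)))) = 5160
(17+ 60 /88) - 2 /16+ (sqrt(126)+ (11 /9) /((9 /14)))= 3 * sqrt(14)+ 138697 /7128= 30.68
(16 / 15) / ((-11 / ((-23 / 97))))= 368 / 16005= 0.02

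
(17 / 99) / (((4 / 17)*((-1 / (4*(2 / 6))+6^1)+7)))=289 / 4851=0.06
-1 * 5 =-5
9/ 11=0.82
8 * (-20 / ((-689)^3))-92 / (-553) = 30091703228 / 180876771257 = 0.17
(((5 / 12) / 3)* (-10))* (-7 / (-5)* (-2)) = 35 / 9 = 3.89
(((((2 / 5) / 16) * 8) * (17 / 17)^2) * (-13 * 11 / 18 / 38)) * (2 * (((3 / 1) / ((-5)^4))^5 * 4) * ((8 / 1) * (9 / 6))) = -92664 / 9059906005859375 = -0.00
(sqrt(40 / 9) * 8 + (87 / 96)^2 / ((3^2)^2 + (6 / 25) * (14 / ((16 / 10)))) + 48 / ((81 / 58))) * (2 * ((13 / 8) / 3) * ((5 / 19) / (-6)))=-8557283605 / 5238411264 -130 * sqrt(10) / 513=-2.43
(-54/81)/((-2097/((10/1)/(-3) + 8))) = 28/18873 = 0.00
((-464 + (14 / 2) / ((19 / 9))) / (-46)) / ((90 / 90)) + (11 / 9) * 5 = 126847 / 7866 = 16.13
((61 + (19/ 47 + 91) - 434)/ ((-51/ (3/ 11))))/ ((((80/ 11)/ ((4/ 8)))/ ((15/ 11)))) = 39705/ 281248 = 0.14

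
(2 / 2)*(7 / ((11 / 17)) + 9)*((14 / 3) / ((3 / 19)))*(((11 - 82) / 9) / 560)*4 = -147041 / 4455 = -33.01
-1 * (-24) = 24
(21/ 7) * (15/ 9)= 5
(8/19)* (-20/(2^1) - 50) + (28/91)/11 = -68564/2717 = -25.24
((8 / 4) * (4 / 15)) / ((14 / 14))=8 / 15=0.53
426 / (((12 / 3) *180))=71 / 120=0.59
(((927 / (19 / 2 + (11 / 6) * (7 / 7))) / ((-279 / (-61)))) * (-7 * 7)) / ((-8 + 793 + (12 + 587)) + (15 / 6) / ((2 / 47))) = -1847202 / 3041317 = -0.61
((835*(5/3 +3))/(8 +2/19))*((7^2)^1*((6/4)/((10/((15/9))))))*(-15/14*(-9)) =4997475/88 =56789.49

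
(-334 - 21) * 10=-3550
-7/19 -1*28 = -539/19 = -28.37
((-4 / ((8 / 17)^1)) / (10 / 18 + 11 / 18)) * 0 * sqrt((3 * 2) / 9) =0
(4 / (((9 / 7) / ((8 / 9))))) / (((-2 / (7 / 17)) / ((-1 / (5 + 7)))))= 196 / 4131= 0.05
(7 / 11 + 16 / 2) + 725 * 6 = 4358.64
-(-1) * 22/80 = 11/40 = 0.28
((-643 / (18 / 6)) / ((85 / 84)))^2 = 324144016 / 7225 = 44864.22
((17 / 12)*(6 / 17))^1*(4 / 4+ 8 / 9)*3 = 2.83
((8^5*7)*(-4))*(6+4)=-9175040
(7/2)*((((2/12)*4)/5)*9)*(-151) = -3171/5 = -634.20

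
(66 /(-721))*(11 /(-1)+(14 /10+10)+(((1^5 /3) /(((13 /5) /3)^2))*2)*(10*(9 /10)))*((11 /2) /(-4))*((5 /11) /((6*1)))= 9746 /121849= 0.08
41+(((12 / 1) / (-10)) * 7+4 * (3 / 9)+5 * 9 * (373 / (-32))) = -490.60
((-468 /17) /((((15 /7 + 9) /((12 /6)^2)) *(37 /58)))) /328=-1218 /25789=-0.05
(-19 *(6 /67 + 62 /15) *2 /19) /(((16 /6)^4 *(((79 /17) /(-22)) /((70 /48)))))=12499641 /10840064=1.15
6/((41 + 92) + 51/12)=8/183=0.04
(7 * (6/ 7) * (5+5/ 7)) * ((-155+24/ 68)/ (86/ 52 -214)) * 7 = 16404960/ 93857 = 174.79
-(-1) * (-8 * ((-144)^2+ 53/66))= -5474516/33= -165894.42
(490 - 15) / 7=475 / 7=67.86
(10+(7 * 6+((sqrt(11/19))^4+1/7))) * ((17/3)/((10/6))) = 178.43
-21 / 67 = -0.31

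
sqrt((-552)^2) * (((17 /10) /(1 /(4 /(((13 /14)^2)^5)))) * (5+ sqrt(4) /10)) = 10857462729179136 /265112484325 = 40954.17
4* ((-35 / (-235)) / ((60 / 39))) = 91 / 235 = 0.39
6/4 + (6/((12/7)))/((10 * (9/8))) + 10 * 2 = 1963/90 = 21.81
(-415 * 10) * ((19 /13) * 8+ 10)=-1170300 /13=-90023.08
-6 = -6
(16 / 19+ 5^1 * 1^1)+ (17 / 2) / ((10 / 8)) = 12.64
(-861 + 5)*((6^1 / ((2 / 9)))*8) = -184896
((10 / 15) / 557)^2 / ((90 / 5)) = 2 / 25130169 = 0.00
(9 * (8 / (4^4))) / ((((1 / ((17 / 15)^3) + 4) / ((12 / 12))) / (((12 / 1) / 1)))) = 132651 / 184216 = 0.72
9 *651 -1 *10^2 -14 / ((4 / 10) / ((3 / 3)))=5724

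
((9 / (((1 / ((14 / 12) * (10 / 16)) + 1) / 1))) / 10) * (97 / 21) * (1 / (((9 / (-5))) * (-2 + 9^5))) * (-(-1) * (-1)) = 485 / 29405406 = 0.00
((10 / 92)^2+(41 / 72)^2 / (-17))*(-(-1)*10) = -1692245 / 23309856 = -0.07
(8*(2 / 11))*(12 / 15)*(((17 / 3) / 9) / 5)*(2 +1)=1088 / 2475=0.44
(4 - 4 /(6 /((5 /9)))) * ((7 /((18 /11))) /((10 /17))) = 64141 /2430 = 26.40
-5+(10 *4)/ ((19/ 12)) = 385/ 19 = 20.26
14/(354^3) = 0.00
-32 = -32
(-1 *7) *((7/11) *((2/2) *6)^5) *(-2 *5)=3810240/11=346385.45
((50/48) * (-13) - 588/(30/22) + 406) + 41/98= -225341/5880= -38.32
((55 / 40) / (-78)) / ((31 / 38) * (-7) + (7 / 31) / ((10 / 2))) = 32395 / 10411128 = 0.00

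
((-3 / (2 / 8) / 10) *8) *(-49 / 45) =784 / 75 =10.45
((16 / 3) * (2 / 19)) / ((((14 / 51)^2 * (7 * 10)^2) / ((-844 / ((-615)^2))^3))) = -347500295552 / 20569096212872459765625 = -0.00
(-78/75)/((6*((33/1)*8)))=-13/19800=-0.00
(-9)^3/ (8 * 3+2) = -729/ 26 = -28.04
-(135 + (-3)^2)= -144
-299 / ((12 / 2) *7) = -299 / 42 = -7.12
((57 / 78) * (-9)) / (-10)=171 / 260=0.66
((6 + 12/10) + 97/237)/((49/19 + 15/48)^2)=833315072/915579585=0.91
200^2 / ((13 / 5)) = 200000 / 13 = 15384.62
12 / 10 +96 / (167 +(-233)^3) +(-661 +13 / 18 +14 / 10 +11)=-24539811727 / 37947510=-646.68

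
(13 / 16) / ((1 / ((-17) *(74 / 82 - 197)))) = 222105 / 82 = 2708.60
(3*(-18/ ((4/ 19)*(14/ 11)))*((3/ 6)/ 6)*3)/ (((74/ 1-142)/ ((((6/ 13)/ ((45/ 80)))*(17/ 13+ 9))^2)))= 180134592/ 3398759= 53.00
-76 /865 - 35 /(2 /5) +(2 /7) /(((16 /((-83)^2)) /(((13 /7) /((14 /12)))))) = 128452893 /1186780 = 108.24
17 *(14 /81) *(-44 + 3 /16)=-83419 /648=-128.73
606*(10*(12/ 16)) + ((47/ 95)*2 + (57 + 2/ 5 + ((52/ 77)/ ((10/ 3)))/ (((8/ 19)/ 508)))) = 35461827/ 7315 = 4847.82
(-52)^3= -140608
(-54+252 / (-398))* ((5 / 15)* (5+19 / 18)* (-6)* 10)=1316720 / 199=6616.68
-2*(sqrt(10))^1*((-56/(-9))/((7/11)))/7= -176*sqrt(10)/63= -8.83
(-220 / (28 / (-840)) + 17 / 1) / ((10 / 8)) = 26468 / 5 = 5293.60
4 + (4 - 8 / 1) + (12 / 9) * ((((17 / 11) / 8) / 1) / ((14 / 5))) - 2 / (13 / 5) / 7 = -215 / 12012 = -0.02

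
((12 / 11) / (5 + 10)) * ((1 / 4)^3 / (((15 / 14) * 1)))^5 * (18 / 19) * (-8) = -16807 / 46227456000000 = -0.00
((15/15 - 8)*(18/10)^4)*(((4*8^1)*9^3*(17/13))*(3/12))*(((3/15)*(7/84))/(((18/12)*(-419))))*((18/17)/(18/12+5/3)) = 4.97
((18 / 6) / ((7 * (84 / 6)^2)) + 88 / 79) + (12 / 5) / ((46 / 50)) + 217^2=117398583895 / 2492924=47092.72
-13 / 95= -0.14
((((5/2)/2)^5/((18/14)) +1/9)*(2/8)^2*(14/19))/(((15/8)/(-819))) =-4862221/97280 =-49.98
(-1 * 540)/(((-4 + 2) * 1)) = 270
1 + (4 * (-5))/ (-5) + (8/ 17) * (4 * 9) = 21.94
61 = 61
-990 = -990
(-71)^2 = 5041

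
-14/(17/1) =-0.82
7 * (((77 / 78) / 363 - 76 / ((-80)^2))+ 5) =71940029 / 2059200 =34.94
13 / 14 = 0.93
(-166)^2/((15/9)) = 82668/5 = 16533.60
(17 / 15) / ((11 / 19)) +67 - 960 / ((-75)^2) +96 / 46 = 2241386 / 31625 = 70.87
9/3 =3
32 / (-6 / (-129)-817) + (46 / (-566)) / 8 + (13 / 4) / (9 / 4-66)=-2034340633 / 20280674280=-0.10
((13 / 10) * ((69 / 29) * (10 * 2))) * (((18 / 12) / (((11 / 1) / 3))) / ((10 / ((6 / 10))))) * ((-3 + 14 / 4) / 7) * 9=0.98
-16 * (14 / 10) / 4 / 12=-7 / 15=-0.47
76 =76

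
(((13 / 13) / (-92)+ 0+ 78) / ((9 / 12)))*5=35875 / 69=519.93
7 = 7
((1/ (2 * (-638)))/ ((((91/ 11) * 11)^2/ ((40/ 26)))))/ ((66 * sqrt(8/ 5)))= -5 * sqrt(10)/ 9066105048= -0.00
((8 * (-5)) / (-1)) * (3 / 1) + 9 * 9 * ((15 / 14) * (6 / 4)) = 7005 / 28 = 250.18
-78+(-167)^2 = 27811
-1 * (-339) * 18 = 6102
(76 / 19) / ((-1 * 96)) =-0.04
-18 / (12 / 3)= -4.50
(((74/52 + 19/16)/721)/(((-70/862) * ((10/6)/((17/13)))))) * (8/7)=-11935683/298530050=-0.04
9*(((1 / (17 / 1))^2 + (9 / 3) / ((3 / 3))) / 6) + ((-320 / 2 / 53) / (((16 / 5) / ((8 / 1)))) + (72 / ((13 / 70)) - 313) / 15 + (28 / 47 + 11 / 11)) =495999044 / 140380305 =3.53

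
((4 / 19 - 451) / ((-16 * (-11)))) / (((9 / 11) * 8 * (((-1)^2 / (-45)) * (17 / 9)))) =385425 / 41344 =9.32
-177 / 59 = -3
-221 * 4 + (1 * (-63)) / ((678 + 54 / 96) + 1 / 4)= -9602132 / 10861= -884.09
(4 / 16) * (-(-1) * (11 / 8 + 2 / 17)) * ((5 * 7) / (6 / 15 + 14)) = 35525 / 39168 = 0.91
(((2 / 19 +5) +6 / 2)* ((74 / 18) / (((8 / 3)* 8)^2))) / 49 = 407 / 272384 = 0.00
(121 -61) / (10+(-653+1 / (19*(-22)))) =-5016 / 53755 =-0.09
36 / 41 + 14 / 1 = 610 / 41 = 14.88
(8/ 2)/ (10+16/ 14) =14/ 39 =0.36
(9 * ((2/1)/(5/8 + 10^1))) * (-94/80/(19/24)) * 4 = -10.06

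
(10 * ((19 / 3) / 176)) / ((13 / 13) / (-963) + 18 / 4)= 6099 / 76252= 0.08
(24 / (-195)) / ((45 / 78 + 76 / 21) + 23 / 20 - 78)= 672 / 396691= 0.00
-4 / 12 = -1 / 3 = -0.33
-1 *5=-5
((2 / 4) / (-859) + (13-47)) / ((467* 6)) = -19471 / 1604612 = -0.01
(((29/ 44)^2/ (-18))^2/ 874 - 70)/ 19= -74295957595439/ 20166045825024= -3.68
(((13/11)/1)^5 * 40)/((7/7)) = 14851720/161051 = 92.22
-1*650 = -650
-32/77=-0.42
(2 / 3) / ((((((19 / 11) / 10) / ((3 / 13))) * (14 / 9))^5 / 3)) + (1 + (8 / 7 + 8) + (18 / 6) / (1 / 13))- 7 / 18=13819906720140175901 / 278129766680993682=49.69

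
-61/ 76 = -0.80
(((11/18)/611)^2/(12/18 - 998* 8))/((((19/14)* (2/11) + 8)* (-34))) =9317/20847997008774000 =0.00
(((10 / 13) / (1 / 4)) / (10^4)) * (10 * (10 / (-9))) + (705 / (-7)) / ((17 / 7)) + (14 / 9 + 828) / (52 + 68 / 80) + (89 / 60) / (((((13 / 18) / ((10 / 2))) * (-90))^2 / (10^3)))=-17.00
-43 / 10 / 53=-43 / 530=-0.08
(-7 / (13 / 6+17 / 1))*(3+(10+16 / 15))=-2954 / 575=-5.14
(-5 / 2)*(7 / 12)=-35 / 24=-1.46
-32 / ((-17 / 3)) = 96 / 17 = 5.65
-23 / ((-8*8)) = 23 / 64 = 0.36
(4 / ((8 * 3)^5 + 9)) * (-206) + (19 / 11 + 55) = 4968673928 / 87588963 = 56.73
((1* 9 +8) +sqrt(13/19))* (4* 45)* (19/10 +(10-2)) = 1782* sqrt(247)/19 +30294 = 31768.02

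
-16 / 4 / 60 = -1 / 15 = -0.07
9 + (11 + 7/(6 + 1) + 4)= 25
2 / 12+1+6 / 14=67 / 42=1.60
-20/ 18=-10/ 9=-1.11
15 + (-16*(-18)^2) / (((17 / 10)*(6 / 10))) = -86145 / 17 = -5067.35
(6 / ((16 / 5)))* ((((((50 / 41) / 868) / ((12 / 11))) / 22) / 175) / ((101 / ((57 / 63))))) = 95 / 16908001152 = 0.00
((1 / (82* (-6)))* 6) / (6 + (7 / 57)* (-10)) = -0.00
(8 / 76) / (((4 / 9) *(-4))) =-9 / 152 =-0.06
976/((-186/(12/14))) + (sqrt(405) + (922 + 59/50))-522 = 9 * sqrt(5) + 4304003/10850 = 416.81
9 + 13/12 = 121/12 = 10.08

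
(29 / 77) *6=174 / 77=2.26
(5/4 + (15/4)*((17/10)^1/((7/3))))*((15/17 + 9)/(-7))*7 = -669/17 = -39.35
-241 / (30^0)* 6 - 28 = -1474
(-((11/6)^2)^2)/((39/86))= -629563/25272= -24.91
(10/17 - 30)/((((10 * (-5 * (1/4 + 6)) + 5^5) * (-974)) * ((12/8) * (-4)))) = -0.00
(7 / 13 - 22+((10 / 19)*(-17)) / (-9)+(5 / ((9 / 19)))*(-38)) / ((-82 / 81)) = 8434521 / 20254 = 416.44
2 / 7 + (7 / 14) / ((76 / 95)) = 51 / 56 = 0.91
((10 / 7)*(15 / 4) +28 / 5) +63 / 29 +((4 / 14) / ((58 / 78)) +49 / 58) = 14.36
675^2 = 455625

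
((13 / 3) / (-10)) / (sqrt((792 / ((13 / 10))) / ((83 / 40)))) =-13 * sqrt(23738) / 79200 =-0.03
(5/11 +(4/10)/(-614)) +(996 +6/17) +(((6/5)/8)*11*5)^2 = 4890646693/4592720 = 1064.87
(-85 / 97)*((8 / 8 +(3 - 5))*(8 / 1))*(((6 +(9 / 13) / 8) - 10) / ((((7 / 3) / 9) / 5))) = -4670325 / 8827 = -529.10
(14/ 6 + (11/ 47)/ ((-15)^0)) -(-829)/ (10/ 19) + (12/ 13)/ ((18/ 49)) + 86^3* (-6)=-23308158059/ 6110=-3814755.82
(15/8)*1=15/8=1.88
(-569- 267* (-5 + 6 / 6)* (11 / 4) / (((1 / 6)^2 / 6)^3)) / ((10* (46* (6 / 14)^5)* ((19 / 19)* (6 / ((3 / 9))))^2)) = 13735557.02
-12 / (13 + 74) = -4 / 29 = -0.14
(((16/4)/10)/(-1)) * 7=-14/5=-2.80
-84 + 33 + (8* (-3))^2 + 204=729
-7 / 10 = -0.70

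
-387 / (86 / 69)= -621 / 2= -310.50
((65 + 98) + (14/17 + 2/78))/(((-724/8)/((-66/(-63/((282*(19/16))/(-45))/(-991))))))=-528744153388/37800945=-13987.59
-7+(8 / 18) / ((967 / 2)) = -60913 / 8703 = -7.00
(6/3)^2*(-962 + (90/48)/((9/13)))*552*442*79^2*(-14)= 81800174183728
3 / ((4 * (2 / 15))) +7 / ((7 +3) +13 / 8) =4633 / 744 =6.23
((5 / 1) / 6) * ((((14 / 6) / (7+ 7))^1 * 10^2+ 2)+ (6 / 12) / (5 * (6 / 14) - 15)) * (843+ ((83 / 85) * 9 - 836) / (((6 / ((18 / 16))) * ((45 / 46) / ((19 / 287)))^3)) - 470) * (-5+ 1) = -21807168092748100819 / 941687093182500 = -23157.55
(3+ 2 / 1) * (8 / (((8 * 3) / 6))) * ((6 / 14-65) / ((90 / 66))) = -9944 / 21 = -473.52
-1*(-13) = 13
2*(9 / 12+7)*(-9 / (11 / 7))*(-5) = 9765 / 22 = 443.86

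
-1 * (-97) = 97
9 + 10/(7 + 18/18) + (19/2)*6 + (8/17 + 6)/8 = 68.06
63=63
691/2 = 345.50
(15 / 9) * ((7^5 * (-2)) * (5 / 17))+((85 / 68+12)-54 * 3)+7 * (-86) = -3514553 / 204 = -17228.20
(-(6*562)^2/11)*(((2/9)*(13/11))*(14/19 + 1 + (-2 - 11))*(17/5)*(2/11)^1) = 239000418176/126445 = 1890153.17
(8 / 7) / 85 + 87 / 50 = 10433 / 5950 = 1.75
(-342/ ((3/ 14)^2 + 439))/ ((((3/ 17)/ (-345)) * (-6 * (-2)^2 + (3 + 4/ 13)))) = -1703618280/ 23148257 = -73.60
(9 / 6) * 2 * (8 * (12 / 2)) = 144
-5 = -5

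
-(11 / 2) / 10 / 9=-11 / 180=-0.06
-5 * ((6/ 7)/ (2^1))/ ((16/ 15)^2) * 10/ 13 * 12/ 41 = -50625/ 119392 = -0.42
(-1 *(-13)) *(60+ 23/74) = 784.04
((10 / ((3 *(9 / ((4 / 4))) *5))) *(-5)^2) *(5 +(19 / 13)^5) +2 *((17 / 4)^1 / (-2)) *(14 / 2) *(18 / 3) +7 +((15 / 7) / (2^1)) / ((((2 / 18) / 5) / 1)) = -792788977 / 7797153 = -101.68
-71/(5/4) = -284/5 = -56.80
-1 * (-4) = 4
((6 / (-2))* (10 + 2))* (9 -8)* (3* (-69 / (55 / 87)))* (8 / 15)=1728864 / 275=6286.78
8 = 8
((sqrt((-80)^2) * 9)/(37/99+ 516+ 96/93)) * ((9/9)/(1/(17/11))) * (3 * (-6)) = -3615840/93407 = -38.71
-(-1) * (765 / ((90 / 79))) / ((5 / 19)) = 25517 / 10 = 2551.70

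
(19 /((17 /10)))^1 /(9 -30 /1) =-190 /357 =-0.53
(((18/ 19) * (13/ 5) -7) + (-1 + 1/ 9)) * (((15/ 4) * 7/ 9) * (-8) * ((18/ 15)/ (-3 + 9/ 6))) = -259784/ 2565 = -101.28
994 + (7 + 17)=1018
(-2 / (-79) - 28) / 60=-221 / 474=-0.47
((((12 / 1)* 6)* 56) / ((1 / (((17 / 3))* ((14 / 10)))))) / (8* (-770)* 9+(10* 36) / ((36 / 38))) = -39984 / 68825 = -0.58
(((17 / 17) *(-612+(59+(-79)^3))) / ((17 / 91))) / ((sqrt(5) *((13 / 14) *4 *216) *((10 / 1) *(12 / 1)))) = -3023251 *sqrt(5) / 550800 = -12.27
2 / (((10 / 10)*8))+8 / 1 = 33 / 4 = 8.25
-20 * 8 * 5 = -800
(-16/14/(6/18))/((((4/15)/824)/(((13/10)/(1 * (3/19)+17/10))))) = -18317520/2471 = -7413.00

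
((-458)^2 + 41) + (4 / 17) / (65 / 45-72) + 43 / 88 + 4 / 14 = 1395149631639 / 6649720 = 209805.77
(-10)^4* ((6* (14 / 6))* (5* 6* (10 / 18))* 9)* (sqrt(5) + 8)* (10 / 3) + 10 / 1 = 716524768.42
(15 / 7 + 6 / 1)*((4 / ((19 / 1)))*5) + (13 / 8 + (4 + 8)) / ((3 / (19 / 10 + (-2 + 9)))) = 82307 / 1680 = 48.99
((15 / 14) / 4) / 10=3 / 112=0.03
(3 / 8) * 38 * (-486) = -13851 / 2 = -6925.50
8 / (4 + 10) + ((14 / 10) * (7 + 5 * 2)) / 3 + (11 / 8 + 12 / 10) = 9307 / 840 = 11.08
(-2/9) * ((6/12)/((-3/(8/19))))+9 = 4625/513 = 9.02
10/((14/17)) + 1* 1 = 92/7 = 13.14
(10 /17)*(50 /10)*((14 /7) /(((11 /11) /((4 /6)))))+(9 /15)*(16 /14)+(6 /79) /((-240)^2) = 138601853 /30083200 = 4.61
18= 18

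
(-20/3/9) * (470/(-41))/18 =4700/9963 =0.47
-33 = -33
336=336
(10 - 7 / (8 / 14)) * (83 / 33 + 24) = -2625 / 44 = -59.66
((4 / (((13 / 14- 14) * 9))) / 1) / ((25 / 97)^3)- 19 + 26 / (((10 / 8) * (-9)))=-599537813 / 25734375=-23.30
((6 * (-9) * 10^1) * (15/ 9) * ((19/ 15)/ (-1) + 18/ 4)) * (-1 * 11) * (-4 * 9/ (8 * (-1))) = 144045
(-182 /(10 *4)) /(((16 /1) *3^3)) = -91 /8640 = -0.01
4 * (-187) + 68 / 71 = -53040 / 71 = -747.04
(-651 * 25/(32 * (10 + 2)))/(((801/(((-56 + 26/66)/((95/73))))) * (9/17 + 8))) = 494159995/1864266624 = 0.27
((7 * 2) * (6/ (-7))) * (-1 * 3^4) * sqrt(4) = 1944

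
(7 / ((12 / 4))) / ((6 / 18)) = 7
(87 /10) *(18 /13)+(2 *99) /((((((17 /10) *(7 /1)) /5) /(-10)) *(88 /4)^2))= 878697 /85085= 10.33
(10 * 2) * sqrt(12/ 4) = 20 * sqrt(3) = 34.64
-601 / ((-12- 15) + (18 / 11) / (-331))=2188241 / 98325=22.26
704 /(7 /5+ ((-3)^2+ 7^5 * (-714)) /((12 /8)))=-3520 /40000623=-0.00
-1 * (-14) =14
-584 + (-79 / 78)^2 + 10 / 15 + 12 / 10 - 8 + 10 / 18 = -5967917 / 10140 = -588.55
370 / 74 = 5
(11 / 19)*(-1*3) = -33 / 19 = -1.74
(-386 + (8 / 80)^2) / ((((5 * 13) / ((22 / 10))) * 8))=-424589 / 260000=-1.63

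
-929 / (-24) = 929 / 24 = 38.71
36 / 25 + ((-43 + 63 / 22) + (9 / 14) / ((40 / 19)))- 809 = -26099643 / 30800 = -847.39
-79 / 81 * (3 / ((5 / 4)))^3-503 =-193681 / 375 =-516.48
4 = 4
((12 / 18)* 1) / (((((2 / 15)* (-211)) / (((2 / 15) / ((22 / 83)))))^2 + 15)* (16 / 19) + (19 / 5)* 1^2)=1308910 / 5203820547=0.00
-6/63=-2/21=-0.10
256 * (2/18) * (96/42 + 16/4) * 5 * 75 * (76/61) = 107008000/1281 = 83534.74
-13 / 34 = -0.38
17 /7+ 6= 59 /7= 8.43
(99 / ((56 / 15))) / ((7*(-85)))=-297 / 6664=-0.04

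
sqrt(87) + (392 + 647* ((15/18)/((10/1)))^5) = sqrt(87) + 97542791/248832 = 401.33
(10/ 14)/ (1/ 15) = 75/ 7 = 10.71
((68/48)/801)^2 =289/92390544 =0.00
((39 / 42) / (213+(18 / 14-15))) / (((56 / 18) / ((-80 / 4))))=-13 / 434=-0.03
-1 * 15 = -15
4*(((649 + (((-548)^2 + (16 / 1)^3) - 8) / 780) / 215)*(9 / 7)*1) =2431836 / 97825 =24.86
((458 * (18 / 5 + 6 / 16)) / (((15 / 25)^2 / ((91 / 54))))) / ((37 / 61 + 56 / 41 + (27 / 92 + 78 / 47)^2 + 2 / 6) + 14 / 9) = 32278832920294870 / 29072937571101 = 1110.27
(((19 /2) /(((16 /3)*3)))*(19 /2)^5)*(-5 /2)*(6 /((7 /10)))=-3528441075 /3584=-984498.07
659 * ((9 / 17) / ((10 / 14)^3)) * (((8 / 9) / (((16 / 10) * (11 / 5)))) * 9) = 2034333 / 935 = 2175.76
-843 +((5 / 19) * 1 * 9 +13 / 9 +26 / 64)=-4589809 / 5472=-838.78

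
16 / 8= 2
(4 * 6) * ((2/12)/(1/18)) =72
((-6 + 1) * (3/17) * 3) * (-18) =810/17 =47.65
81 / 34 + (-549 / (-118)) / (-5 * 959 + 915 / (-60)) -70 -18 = -3304659841 / 38597446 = -85.62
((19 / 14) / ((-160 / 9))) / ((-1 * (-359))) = -171 / 804160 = -0.00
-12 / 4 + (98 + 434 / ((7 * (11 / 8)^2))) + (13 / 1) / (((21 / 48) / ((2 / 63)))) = 6869519 / 53361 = 128.74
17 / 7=2.43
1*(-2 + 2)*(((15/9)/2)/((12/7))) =0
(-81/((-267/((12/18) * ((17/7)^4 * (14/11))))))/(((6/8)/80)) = 320720640/335797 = 955.10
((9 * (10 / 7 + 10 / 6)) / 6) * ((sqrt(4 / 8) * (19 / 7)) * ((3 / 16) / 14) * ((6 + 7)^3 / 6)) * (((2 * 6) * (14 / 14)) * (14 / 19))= 428415 * sqrt(2) / 1568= 386.40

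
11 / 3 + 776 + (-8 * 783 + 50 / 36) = -98693 / 18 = -5482.94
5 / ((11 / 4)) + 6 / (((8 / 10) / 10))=845 / 11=76.82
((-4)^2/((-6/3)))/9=-8/9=-0.89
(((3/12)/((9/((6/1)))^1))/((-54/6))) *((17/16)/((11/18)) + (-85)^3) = 54042847/4752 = 11372.65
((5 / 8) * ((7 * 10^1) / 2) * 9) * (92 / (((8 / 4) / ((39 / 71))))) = 1412775 / 284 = 4974.56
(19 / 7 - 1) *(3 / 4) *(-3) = -27 / 7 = -3.86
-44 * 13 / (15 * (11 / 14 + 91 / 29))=-232232 / 23895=-9.72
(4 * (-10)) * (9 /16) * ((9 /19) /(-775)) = 81 /5890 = 0.01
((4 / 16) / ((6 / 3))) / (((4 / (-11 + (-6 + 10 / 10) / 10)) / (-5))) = 115 / 64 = 1.80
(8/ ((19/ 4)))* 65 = 109.47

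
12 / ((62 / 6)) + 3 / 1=129 / 31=4.16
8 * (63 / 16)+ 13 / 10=164 / 5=32.80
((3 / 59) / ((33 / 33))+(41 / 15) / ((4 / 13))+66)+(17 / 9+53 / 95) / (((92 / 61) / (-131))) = -638548111 / 4640940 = -137.59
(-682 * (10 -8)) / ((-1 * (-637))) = -1364 / 637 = -2.14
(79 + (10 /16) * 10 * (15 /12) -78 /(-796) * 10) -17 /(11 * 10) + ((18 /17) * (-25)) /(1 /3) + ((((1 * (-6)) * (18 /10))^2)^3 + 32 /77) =103342182584060751 /65122750000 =1586882.96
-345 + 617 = 272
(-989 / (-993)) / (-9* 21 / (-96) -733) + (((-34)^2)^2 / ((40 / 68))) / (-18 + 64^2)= 131928524538212 / 236822193555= 557.08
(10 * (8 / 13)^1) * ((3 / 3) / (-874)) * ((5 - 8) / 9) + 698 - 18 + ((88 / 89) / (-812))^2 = 3782932095886732 / 5563116222027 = 680.00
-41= -41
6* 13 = 78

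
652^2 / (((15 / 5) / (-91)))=-38684464 / 3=-12894821.33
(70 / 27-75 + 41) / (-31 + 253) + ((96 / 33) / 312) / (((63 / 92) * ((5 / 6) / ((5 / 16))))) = -409106 / 2999997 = -0.14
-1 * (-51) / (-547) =-51 / 547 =-0.09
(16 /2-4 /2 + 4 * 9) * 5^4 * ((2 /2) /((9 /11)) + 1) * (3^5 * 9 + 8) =384125000 /3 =128041666.67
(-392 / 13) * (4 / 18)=-784 / 117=-6.70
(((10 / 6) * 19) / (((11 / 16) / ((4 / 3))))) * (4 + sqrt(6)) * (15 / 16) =1900 * sqrt(6) / 33 + 7600 / 33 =371.33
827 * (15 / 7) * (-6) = -74430 / 7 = -10632.86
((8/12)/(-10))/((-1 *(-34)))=-1/510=-0.00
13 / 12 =1.08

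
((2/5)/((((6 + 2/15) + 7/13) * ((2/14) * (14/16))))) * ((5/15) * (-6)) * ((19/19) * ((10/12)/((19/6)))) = -6240/24719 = -0.25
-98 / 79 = -1.24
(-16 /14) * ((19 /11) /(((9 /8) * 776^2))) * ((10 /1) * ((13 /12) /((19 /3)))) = -65 /13040874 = -0.00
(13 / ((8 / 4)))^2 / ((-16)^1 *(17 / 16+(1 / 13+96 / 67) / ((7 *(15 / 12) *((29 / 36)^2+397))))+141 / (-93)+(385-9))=16461499835599 / 139280624809320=0.12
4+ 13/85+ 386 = 33163/85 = 390.15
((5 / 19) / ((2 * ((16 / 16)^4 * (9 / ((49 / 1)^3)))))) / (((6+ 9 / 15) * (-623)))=-420175 / 1004454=-0.42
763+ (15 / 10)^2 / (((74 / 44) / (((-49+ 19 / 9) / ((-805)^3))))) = 14726986991196 / 19301424625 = 763.00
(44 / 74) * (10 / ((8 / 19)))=1045 / 74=14.12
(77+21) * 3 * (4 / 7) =168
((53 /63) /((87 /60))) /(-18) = -530 /16443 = -0.03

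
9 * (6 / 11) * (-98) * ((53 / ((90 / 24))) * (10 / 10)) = -6799.42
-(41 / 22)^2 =-1681 / 484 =-3.47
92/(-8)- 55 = -133/2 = -66.50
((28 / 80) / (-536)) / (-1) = 7 / 10720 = 0.00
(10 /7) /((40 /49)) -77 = -301 /4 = -75.25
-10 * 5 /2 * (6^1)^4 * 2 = -64800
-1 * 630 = -630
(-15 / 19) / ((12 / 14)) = -35 / 38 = -0.92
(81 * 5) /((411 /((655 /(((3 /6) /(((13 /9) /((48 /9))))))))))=383175 /1096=349.61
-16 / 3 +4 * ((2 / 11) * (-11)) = -40 / 3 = -13.33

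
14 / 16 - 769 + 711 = -457 / 8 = -57.12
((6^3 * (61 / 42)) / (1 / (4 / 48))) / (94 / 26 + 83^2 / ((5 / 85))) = 2379 / 10657612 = 0.00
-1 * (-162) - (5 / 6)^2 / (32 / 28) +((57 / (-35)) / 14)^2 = 2790255953 / 17287200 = 161.41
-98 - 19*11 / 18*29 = -7825 / 18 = -434.72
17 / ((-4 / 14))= -59.50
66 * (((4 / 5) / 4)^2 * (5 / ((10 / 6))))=7.92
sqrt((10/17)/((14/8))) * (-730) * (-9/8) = 3285 * sqrt(1190)/238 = 476.14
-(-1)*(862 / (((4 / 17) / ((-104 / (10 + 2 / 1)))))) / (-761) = 95251 / 2283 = 41.72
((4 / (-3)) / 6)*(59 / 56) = -59 / 252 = -0.23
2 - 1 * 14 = -12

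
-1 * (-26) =26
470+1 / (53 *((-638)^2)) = 10139466041 / 21573332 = 470.00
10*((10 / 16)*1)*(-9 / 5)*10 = -225 / 2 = -112.50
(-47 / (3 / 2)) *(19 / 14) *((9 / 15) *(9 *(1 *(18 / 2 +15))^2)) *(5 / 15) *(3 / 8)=-578664 / 35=-16533.26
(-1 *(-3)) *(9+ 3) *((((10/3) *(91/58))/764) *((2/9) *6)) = 1820/5539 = 0.33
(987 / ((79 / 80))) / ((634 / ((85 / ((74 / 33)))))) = 55370700 / 926591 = 59.76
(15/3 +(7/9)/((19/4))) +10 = 2593/171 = 15.16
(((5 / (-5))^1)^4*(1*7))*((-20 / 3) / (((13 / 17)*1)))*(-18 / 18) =2380 / 39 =61.03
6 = 6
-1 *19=-19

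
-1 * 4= -4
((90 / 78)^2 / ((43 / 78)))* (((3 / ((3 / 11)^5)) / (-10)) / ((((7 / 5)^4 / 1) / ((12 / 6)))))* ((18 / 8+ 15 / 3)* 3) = -14595246875 / 2684318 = -5437.23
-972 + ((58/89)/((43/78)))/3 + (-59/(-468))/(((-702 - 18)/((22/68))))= -42599639434763/43844561280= -971.61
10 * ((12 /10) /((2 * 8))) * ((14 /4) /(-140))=-3 /160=-0.02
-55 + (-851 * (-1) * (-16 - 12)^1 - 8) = -23891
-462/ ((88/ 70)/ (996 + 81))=-791595/ 2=-395797.50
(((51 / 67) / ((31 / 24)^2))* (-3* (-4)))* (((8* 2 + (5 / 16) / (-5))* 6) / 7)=33708960 / 450709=74.79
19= 19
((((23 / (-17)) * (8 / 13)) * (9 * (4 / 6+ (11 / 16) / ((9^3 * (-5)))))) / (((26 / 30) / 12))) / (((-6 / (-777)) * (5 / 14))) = -3241596862 / 129285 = -25073.26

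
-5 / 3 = -1.67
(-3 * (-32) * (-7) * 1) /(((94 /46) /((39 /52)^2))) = -8694 /47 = -184.98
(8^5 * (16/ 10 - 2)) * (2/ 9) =-2912.71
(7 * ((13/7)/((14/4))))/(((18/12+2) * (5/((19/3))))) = 988/735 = 1.34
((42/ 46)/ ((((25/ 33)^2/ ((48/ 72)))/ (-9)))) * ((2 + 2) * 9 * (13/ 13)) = -4939704/ 14375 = -343.63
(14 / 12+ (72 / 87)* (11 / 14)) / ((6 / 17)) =37621 / 7308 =5.15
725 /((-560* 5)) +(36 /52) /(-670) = -126799 /487760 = -0.26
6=6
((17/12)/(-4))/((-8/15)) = 85/128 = 0.66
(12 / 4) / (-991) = -3 / 991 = -0.00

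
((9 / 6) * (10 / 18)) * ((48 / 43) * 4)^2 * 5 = 153600 / 1849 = 83.07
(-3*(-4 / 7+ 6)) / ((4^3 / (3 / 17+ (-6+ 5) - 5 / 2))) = 0.85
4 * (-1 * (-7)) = 28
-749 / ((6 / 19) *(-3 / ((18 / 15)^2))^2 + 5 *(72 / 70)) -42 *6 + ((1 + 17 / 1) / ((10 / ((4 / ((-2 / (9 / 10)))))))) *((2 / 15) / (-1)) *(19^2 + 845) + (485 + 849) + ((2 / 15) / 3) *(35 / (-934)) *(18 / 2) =1805929105353 / 1213674625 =1487.98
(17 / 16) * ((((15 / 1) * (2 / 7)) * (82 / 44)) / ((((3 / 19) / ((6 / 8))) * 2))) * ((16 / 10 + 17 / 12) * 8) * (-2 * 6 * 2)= -11673.62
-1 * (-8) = 8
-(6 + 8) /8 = -7 /4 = -1.75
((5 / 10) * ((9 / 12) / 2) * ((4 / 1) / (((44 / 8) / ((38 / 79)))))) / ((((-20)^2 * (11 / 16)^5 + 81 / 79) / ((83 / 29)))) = 310050816 / 103159540979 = 0.00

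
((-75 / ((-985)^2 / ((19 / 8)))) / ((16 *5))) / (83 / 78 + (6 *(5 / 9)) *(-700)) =247 / 251022821440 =0.00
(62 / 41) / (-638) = -31 / 13079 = -0.00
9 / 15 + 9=48 / 5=9.60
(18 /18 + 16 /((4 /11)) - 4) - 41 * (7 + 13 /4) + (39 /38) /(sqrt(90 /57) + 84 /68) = -156431 /388 + 3757 * sqrt(570) /3686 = -378.84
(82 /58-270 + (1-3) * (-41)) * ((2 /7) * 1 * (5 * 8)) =-61840 /29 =-2132.41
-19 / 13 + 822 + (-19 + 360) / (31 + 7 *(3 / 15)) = 1750219 / 2106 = 831.06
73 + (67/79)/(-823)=4746174/65017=73.00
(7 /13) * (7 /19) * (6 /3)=98 /247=0.40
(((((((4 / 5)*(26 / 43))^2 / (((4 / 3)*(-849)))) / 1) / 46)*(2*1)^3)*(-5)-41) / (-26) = 2467193089 / 1564568330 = 1.58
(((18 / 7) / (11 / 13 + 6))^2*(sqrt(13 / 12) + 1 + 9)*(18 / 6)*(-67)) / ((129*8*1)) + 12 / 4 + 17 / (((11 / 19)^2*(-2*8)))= -14368998803 / 32310962992 - 305721*sqrt(39) / 66758188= -0.47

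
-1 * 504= -504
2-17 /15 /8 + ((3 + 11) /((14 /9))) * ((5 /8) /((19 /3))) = 3131 /1140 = 2.75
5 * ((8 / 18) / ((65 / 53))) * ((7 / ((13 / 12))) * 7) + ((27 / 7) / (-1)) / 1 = 277175 / 3549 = 78.10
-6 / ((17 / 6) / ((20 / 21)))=-240 / 119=-2.02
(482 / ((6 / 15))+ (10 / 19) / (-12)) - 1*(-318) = 1522.96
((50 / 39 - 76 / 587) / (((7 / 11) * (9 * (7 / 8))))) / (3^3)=0.01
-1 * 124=-124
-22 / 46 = -11 / 23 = -0.48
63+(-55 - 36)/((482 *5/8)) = 75551/1205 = 62.70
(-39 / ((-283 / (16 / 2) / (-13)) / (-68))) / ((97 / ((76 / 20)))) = 5240352 / 137255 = 38.18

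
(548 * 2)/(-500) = -274/125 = -2.19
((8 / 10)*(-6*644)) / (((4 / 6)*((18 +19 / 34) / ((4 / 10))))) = -99.94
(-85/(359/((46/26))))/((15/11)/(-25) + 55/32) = -3440800/13669643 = -0.25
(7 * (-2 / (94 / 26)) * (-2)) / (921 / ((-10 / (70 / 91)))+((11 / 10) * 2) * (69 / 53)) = -626990 / 5503653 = -0.11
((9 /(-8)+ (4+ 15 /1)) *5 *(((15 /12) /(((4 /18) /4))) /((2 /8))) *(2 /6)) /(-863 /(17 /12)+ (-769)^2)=182325 /40171124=0.00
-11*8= -88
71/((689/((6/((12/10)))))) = 355/689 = 0.52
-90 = -90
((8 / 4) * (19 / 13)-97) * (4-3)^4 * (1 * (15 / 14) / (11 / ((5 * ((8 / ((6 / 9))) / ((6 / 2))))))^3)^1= -73380000 / 121121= -605.84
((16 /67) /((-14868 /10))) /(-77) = 40 /19176003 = 0.00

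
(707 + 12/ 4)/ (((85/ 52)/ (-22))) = -162448/ 17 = -9555.76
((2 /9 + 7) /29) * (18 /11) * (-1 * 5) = -650 /319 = -2.04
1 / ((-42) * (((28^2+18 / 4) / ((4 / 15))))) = -4 / 496755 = -0.00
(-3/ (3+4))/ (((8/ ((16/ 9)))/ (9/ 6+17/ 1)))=-37/ 21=-1.76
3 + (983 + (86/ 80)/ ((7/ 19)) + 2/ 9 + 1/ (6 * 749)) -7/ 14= 266576971/ 269640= 988.64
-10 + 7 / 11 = -103 / 11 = -9.36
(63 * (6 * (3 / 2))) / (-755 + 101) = -189 / 218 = -0.87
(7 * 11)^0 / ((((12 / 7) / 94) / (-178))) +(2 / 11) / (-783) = -9760.33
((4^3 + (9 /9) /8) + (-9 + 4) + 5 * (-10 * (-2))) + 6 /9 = 3835 /24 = 159.79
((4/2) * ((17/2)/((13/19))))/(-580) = -323/7540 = -0.04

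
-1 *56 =-56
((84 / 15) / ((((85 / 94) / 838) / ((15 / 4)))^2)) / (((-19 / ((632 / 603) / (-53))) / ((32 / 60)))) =54902087602432 / 1462390575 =37542.70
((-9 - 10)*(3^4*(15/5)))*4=-18468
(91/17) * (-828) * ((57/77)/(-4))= 153387/187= 820.25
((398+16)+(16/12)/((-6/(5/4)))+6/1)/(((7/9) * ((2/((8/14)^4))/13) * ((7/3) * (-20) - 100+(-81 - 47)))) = -2357160/1731121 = -1.36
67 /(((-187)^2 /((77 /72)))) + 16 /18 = 67975 /76296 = 0.89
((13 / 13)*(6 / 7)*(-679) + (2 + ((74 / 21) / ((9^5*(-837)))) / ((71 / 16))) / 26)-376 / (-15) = -2667302233919567 / 4789928219895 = -556.86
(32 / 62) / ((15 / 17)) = 272 / 465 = 0.58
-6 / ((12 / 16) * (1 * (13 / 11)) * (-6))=44 / 39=1.13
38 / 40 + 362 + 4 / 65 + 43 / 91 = 661541 / 1820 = 363.48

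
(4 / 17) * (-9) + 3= 0.88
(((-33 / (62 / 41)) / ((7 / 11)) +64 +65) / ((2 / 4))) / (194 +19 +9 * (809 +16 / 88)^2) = 1657821 / 51579162698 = 0.00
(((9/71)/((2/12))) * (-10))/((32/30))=-2025/284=-7.13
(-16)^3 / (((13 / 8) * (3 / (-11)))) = 360448 / 39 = 9242.26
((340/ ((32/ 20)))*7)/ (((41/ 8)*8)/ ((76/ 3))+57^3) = 113050/ 14074791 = 0.01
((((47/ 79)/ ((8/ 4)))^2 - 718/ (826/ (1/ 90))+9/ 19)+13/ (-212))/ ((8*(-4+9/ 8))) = -0.02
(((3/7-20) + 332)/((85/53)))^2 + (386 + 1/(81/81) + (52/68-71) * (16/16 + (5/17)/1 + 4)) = 13440729096/354025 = 37965.48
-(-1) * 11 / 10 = 11 / 10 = 1.10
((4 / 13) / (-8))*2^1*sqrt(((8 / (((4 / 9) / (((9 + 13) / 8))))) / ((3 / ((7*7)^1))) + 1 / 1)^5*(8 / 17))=-2621161*sqrt(27523) / 442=-983828.31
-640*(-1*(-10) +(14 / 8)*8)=-15360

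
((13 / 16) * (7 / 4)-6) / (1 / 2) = -293 / 32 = -9.16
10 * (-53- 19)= -720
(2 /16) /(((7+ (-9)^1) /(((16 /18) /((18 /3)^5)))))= -1 /139968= -0.00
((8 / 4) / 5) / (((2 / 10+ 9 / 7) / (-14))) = -49 / 13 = -3.77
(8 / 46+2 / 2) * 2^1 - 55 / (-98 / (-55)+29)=21847 / 38939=0.56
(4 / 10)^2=4 / 25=0.16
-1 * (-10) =10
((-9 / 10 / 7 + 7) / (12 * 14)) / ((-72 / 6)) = -481 / 141120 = -0.00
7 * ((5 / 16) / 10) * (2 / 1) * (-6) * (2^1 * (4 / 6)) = -7 / 2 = -3.50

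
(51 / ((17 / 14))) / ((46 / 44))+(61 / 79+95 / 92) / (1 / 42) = 421449 / 3634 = 115.97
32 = 32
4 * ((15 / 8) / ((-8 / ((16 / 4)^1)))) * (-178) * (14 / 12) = 3115 / 4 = 778.75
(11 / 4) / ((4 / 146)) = 803 / 8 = 100.38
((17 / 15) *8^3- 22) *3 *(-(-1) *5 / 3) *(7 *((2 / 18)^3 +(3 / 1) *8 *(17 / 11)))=17435513774 / 24057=724758.44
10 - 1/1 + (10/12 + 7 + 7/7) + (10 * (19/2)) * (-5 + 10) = 492.83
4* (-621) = -2484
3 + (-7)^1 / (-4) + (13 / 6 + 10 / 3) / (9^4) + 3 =203413 / 26244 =7.75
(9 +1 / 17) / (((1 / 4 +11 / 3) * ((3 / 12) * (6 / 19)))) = 23408 / 799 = 29.30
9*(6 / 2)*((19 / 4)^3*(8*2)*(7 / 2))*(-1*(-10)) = 6481755 / 4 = 1620438.75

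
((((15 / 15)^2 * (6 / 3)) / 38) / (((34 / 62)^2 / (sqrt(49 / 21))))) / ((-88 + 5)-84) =-961 * sqrt(21) / 2750991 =-0.00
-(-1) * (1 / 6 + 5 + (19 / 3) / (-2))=2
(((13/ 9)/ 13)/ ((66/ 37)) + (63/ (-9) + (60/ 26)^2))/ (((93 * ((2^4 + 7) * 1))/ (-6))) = 161849/ 35787609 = 0.00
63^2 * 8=31752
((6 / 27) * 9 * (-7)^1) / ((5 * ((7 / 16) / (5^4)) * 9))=-4000 / 9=-444.44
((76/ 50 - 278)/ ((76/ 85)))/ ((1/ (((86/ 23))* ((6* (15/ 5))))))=-45474048/ 2185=-20811.92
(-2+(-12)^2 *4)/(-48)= -287/24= -11.96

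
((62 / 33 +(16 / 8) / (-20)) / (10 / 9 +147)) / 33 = 587 / 1612930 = 0.00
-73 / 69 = -1.06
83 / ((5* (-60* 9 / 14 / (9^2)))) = -1743 / 50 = -34.86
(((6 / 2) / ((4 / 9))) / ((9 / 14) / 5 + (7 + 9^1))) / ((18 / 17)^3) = 171955 / 487728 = 0.35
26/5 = 5.20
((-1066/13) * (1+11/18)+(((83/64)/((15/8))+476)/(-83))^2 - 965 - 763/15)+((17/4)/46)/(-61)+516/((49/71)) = -835019278169239/2273270798400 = -367.32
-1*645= -645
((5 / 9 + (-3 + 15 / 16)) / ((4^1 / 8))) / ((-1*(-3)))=-217 / 216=-1.00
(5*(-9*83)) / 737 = -3735 / 737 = -5.07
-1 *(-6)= 6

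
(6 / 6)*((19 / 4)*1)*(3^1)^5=4617 / 4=1154.25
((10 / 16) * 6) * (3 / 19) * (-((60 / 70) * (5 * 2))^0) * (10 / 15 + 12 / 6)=-30 / 19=-1.58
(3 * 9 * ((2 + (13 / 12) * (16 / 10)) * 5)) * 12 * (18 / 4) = 27216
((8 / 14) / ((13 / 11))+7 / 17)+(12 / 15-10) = -64237 / 7735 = -8.30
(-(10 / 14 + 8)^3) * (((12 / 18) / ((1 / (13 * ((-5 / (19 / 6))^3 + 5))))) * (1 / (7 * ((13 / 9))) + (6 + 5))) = -3344769317900 / 49405377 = -67700.51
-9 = -9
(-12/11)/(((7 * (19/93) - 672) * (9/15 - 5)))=-2790/7545923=-0.00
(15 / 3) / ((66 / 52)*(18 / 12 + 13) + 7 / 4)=65 / 262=0.25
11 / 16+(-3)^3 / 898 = 4723 / 7184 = 0.66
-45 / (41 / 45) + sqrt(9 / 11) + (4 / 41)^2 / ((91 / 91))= -83009 / 1681 + 3*sqrt(11) / 11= -48.48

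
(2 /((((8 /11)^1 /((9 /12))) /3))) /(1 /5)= 495 /16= 30.94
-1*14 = -14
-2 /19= -0.11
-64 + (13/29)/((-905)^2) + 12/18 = -4512827711/71255175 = -63.33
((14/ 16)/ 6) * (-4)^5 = -448/ 3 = -149.33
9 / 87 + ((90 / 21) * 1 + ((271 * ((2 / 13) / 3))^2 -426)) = -70543735 / 308763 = -228.47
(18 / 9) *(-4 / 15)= -8 / 15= -0.53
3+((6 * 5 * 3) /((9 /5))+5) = 58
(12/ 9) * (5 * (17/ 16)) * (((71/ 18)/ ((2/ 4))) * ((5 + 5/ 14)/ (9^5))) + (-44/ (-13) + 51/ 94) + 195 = 3617341099597/ 18183785256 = 198.93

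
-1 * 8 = -8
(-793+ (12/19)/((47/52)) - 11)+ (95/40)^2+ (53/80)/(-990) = -112830144683/141451200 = -797.66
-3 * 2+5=-1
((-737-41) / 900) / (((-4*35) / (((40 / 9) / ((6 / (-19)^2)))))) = 140429 / 85050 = 1.65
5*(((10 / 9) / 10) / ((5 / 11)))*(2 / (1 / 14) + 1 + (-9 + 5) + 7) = 352 / 9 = 39.11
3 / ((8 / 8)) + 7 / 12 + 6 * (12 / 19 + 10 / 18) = 10.71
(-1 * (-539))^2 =290521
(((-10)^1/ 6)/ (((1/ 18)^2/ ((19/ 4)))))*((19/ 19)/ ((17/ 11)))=-28215/ 17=-1659.71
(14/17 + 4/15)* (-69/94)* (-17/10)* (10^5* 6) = 38364000/47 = 816255.32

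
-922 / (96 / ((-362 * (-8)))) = -83441 / 3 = -27813.67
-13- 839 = -852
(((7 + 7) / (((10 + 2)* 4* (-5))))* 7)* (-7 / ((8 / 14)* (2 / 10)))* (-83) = -199283 / 96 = -2075.86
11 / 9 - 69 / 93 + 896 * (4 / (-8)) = -124858 / 279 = -447.52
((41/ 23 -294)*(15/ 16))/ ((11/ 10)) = -45825/ 184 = -249.05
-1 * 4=-4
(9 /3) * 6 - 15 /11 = 183 /11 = 16.64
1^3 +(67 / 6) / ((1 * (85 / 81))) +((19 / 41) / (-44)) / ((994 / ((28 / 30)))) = 380217031 / 32661420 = 11.64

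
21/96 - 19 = -601/32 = -18.78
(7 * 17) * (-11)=-1309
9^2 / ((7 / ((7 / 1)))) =81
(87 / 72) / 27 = 29 / 648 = 0.04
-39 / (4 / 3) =-117 / 4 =-29.25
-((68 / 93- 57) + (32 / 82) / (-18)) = 643907 / 11439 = 56.29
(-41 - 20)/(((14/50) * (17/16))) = -24400/119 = -205.04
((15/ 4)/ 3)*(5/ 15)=5/ 12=0.42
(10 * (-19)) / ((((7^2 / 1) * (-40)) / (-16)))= -76 / 49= -1.55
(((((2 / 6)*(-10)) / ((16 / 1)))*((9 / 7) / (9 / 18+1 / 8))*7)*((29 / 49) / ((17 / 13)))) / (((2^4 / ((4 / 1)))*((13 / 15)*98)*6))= -435 / 653072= -0.00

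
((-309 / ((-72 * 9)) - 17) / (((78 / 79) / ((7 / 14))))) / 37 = -281951 / 1246752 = -0.23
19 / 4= 4.75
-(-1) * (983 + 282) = 1265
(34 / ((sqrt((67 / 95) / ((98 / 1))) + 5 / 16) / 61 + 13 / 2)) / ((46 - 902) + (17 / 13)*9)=-2549923169248 / 411874442598405 + 24157952*sqrt(12730) / 2059372212992025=-0.01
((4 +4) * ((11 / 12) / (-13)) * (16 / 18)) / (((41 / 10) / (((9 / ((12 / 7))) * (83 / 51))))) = -255640 / 244647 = -1.04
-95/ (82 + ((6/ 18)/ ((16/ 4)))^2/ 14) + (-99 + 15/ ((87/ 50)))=-438839453/ 4794077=-91.54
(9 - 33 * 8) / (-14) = 255 / 14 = 18.21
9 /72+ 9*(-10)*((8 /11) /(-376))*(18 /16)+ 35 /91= 37931 /53768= 0.71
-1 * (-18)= 18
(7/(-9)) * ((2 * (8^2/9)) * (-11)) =9856/81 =121.68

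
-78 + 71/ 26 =-1957/ 26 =-75.27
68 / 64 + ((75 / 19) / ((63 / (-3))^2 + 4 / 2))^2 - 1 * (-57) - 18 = 45412304849 / 1133534224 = 40.06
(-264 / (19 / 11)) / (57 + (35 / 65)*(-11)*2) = -37752 / 11153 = -3.38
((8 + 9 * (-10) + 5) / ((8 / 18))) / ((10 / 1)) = -693 / 40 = -17.32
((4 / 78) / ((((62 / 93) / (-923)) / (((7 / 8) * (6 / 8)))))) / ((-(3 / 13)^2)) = 83993 / 96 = 874.93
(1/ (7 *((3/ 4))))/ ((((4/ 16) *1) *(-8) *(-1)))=2/ 21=0.10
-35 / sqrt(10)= -7*sqrt(10) / 2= -11.07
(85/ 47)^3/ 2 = 614125/ 207646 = 2.96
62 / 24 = 2.58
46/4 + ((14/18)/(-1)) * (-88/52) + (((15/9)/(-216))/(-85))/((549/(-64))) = 251906795/19655298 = 12.82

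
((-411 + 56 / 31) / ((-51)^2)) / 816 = -12685 / 65794896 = -0.00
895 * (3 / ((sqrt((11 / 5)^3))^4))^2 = 1966552734375 / 3138428376721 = 0.63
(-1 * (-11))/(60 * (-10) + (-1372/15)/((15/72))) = -275/25976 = -0.01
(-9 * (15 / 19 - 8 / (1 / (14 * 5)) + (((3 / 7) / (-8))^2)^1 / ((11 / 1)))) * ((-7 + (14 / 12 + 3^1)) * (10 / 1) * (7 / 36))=-31154185465 / 1123584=-27727.51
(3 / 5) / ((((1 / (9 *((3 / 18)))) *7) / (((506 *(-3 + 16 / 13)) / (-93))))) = 17457 / 14105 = 1.24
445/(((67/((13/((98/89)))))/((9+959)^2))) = 241220430880/3283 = 73475610.99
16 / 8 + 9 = 11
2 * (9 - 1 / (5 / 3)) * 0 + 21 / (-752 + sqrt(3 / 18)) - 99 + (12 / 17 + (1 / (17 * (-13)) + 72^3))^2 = 23087024369006773692098 / 165718636343 - 21 * sqrt(6) / 3393023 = 139314592966.01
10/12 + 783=783.83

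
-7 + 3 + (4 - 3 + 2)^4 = 77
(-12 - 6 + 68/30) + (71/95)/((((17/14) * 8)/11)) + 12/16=-68494/4845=-14.14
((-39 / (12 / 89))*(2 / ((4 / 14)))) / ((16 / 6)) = -24297 / 32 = -759.28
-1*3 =-3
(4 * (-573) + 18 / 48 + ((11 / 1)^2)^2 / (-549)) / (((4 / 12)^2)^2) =-91637505 / 488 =-187781.77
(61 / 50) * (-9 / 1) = -549 / 50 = -10.98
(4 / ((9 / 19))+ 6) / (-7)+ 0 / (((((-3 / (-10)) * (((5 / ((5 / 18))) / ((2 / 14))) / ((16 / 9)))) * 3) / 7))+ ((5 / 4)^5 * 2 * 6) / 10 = 1.60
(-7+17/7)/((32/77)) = -11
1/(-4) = -1/4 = -0.25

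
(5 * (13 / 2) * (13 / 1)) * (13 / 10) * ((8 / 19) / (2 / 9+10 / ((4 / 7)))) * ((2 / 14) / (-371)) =-79092 / 15740417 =-0.01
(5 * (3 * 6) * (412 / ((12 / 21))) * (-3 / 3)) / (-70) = 927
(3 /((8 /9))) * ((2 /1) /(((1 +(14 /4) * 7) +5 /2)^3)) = 27 /87808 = 0.00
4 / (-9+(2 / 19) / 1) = -0.45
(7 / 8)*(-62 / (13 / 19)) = -4123 / 52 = -79.29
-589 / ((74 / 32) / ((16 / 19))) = -7936 / 37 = -214.49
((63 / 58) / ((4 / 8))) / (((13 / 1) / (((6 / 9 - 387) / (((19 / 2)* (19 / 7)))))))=-17934 / 7163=-2.50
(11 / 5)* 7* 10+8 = 162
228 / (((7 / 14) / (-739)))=-336984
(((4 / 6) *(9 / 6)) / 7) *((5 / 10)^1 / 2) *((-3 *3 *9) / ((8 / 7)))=-81 / 32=-2.53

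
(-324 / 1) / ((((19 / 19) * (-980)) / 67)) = 5427 / 245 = 22.15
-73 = -73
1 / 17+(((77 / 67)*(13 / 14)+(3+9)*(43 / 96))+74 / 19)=1799791 / 173128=10.40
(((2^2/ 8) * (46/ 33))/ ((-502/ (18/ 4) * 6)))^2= 0.00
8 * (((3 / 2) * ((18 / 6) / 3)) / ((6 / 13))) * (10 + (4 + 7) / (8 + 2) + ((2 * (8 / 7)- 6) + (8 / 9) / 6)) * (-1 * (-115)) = 4257461 / 189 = 22526.25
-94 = -94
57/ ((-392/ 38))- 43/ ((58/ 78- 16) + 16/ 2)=22203/ 55468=0.40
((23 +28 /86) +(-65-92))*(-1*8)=45984 /43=1069.40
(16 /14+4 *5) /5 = 148 /35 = 4.23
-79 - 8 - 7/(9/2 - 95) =-86.92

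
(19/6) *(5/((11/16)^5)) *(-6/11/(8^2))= -1556480/1771561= -0.88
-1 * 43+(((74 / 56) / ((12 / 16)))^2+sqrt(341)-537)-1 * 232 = -356723 / 441+sqrt(341) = -790.43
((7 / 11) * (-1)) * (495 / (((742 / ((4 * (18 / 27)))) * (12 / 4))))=-20 / 53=-0.38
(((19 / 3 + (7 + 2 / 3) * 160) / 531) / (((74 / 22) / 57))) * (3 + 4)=601293 / 2183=275.44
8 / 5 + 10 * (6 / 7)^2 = 2192 / 245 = 8.95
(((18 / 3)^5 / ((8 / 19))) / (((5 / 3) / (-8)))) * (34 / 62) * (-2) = 15069888 / 155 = 97225.08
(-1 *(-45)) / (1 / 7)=315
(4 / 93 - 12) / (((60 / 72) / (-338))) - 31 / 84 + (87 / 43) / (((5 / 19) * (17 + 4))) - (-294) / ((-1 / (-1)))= 2879780941 / 559860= 5143.75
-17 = -17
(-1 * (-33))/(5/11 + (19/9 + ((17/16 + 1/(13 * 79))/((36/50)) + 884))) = 107366688/2889278905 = 0.04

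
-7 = -7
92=92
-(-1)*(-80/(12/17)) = -340/3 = -113.33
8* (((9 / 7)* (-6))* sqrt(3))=-432* sqrt(3) / 7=-106.89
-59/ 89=-0.66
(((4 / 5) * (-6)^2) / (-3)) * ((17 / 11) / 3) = -272 / 55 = -4.95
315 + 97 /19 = 6082 /19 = 320.11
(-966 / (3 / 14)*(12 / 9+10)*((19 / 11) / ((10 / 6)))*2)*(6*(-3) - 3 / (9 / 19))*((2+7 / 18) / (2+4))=4570647676 / 4455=1025959.07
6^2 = 36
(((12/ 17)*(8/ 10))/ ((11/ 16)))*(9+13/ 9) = 24064/ 2805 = 8.58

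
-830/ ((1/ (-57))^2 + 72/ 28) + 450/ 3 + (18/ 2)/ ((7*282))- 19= -7379051731/ 38485762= -191.73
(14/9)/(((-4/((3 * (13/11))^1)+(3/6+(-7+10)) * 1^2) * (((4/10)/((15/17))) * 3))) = 910/1887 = 0.48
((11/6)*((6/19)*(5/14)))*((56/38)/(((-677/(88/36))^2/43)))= 2289320/13401998289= 0.00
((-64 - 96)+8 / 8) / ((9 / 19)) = -1007 / 3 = -335.67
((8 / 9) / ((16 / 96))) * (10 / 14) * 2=160 / 21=7.62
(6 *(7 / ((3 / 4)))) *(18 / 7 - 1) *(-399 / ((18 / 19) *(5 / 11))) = -1223068 / 15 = -81537.87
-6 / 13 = -0.46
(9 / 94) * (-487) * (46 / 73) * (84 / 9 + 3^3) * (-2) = 7325454 / 3431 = 2135.08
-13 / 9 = -1.44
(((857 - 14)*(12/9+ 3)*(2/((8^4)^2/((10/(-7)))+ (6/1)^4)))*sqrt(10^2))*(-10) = 456625/7339222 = 0.06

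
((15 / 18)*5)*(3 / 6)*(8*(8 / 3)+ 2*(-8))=100 / 9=11.11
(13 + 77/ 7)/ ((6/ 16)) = 64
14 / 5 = 2.80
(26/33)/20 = 13/330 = 0.04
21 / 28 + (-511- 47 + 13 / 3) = -6635 / 12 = -552.92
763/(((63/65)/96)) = 226720/3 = 75573.33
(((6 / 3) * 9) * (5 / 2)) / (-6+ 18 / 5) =-75 / 4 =-18.75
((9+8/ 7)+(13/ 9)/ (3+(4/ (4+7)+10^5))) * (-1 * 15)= -3514623220/ 23100777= -152.14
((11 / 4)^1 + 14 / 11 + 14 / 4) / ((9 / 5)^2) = 8275 / 3564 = 2.32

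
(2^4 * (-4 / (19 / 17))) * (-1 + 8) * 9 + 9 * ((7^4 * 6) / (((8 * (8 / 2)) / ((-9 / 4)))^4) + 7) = -3541.41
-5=-5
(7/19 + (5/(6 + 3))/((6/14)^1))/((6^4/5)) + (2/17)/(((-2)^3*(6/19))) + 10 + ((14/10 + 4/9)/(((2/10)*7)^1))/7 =1405045895/138454596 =10.15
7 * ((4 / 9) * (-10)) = -280 / 9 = -31.11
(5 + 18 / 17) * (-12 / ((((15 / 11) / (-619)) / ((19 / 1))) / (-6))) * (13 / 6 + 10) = -3890962196 / 85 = -45776025.84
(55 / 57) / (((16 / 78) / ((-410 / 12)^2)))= 30047875 / 5472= 5491.21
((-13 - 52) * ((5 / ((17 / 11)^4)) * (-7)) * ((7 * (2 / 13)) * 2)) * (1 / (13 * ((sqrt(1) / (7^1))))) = 502186300 / 1085773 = 462.52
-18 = -18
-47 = -47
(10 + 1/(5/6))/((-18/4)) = -2.49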